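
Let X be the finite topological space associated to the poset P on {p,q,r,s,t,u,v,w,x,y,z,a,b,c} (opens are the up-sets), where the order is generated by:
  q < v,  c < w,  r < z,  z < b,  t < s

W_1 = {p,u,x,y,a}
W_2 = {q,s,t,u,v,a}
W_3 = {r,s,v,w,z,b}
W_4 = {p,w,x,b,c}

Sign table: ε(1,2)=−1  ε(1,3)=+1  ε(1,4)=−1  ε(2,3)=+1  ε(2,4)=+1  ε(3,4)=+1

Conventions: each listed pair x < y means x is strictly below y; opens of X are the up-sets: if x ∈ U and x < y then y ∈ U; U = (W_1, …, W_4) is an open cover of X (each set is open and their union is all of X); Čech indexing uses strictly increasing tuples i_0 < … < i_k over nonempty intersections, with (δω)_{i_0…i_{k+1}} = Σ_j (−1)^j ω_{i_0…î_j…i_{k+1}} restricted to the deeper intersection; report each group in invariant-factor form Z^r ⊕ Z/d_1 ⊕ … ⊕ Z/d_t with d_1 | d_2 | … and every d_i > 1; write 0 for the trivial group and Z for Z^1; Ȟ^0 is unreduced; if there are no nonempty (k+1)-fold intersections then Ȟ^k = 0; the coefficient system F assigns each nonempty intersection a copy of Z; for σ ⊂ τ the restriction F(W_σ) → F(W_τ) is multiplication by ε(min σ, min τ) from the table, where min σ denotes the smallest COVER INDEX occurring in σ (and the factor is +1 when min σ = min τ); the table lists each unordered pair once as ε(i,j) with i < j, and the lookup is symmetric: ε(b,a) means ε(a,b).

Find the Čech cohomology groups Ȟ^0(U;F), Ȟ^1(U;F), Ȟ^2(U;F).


nerve of the cover:
  W12={u,a} W14={p,x} W23={s,v} W34={w,b}
C dims 4,4; δ0: rk 3, SNF 1^3
Ȟ^0 = (4 − 3) − 0 = 1, so Ȟ^0 ≅ Z
Ȟ^1 = (4 − 0) − 3 = 1, so Ȟ^1 ≅ Z
Ȟ^2 = (0 − 0) − 0 = 0, so Ȟ^2 ≅ 0

Ȟ^0 ≅ Z, Ȟ^1 ≅ Z, Ȟ^2 ≅ 0


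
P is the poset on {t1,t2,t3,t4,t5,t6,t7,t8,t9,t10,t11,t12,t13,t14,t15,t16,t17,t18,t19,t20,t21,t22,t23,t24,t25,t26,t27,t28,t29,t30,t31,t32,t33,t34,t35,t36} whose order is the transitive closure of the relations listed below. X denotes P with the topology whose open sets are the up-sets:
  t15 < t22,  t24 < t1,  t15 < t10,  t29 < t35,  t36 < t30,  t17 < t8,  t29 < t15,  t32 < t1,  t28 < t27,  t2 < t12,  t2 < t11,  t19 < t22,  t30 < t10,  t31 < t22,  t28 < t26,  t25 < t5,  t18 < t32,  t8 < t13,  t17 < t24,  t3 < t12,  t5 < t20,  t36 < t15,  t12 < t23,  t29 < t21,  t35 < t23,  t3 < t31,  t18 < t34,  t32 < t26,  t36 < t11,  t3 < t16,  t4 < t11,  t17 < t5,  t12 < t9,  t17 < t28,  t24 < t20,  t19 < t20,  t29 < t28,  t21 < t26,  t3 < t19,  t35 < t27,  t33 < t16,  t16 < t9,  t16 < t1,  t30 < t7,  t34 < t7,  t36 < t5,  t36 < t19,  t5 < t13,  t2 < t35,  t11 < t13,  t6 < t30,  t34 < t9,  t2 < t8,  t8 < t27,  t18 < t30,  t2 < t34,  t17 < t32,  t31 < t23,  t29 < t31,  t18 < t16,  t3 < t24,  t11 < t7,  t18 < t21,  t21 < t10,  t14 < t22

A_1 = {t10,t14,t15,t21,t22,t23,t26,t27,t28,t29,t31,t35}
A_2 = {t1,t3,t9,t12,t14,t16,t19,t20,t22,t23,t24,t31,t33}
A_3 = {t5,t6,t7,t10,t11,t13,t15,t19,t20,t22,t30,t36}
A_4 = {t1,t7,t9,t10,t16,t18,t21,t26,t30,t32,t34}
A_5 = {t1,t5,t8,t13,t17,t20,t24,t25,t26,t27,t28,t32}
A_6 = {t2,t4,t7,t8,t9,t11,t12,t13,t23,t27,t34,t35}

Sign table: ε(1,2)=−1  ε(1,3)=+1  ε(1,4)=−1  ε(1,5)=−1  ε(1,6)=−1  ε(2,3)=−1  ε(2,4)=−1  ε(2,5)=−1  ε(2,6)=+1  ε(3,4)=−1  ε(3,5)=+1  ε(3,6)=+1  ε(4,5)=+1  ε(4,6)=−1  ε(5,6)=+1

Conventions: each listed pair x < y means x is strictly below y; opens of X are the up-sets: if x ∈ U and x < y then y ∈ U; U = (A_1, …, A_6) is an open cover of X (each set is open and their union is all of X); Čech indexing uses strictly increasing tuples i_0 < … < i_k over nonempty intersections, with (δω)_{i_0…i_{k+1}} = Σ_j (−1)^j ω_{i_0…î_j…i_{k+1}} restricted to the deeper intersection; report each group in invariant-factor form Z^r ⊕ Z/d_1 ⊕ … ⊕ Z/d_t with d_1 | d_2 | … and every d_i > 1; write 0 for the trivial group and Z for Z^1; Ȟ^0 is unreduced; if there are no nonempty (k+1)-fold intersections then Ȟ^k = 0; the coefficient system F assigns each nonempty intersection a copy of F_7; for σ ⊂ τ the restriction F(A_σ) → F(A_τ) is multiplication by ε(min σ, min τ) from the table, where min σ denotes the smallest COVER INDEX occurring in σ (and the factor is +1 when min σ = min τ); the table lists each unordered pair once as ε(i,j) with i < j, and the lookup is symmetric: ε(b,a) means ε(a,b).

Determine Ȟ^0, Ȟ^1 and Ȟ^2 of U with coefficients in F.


intersection data:
  A12={t14,t22,t23,t31} A13={t10,t15,t22} A14={t10,t21,t26} A15={t26,t27,t28} A16={t23,t27,t35} A23={t19,t20,t22} A24={t1,t9,t16} A25={t1,t20,t24} A26={t9,t12,t23} A34={t7,t10,t30} A35={t5,t13,t20} A36={t7,t11,t13} A45={t1,t26,t32} A46={t7,t9,t34} A56={t8,t13,t27}
  A123={t22} A126={t23} A134={t10} A145={t26} A156={t27} A235={t20} A245={t1} A246={t9} A346={t7} A356={t13}
C dims 6,15,10; δ0: rk_F7 6; δ1: rk_F7 9
Ȟ^0 = (6 − 6) − 0 = 0, so Ȟ^0 ≅ 0
Ȟ^1 = (15 − 9) − 6 = 0, so Ȟ^1 ≅ 0
Ȟ^2 = (10 − 0) − 9 = 1, so Ȟ^2 ≅ Z/7

Ȟ^0 ≅ 0; Ȟ^1 ≅ 0; Ȟ^2 ≅ Z/7


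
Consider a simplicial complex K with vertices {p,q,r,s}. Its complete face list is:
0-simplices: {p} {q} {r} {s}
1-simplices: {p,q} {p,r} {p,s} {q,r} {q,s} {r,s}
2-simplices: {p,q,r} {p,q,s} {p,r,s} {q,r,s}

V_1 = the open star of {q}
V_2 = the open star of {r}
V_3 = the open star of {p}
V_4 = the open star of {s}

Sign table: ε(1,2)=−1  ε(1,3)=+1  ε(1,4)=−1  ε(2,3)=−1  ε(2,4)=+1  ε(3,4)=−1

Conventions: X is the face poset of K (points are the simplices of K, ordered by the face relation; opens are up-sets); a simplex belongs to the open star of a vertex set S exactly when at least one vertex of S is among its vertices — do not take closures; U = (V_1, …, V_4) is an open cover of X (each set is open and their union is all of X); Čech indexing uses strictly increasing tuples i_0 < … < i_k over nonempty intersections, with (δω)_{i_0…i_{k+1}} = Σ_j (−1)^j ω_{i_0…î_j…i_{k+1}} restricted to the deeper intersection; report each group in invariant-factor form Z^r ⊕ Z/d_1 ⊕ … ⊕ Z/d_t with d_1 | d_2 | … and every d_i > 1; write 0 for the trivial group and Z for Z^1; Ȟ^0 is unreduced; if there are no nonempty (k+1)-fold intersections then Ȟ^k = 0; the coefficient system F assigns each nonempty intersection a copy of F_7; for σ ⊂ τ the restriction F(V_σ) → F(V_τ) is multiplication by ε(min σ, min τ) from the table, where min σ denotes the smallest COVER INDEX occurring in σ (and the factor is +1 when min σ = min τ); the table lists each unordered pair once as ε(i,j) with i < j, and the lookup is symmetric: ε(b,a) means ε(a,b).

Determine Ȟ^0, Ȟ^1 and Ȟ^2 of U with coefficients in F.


nonempty intersections:
  V1={{q},{p,q},{q,r},{q,s},{p,q,r},{p,q,s},{q,r,s}} V2={{r},{p,r},{q,r},{r,s},{p,q,r},{p,r,s},{q,r,s}} V3={{p},{p,q},{p,r},{p,s},{p,q,r},{p,q,s},{p,r,s}} V4={{s},{p,s},{q,s},{r,s},{p,q,s},{p,r,s},{q,r,s}}
  V12={{q,r},{p,q,r},{q,r,s}} V13={{p,q},{p,q,r},{p,q,s}} V14={{q,s},{p,q,s},{q,r,s}} V23={{p,r},{p,q,r},{p,r,s}} V24={{r,s},{p,r,s},{q,r,s}} V34={{p,s},{p,q,s},{p,r,s}}
  V123={{p,q,r}} V124={{q,r,s}} V134={{p,q,s}} V234={{p,r,s}}
C dims 4,6,4; δ0: rk_F7 3; δ1: rk_F7 3
Ȟ^0: (4−3)−0=1 ⇒ Z/7
Ȟ^1: (6−3)−3=0 ⇒ 0
Ȟ^2: (4−0)−3=1 ⇒ Z/7

Ȟ^0 = Z/7, Ȟ^1 = 0 and Ȟ^2 = Z/7


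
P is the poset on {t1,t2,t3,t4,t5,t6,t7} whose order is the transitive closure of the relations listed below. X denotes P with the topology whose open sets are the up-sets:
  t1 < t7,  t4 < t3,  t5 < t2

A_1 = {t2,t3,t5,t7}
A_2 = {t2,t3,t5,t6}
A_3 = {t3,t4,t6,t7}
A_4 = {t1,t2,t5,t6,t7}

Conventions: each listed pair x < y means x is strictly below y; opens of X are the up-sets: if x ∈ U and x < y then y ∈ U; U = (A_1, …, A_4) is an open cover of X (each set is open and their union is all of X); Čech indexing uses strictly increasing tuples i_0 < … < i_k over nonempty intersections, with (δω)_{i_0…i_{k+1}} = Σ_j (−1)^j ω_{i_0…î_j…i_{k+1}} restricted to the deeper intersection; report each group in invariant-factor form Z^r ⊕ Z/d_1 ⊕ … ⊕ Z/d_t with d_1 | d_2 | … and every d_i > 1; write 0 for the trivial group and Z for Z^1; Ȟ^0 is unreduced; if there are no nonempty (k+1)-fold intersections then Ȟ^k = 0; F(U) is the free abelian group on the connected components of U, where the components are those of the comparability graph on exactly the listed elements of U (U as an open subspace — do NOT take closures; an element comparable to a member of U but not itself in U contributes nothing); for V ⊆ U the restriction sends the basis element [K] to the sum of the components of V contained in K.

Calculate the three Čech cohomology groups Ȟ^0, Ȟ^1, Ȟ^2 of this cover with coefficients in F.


Ȟ^0 = Z^4, Ȟ^1 = 0, Ȟ^2 = 0

cover nerve:
  A12={t2,t3,t5} A13={t3,t7} A14={t2,t5,t7} A23={t3,t6} A24={t2,t5,t6} A34={t6,t7}
  A123={t3} A124={t2,t5} A134={t7} A234={t6}
components per intersection:
  A1: {t2,t5} {t3} {t7}
  A2: {t2,t5} {t3} {t6}
  A3: {t3,t4} {t6} {t7}
  A4: {t1,t7} {t2,t5} {t6}
  A12: {t2,t5} {t3}
  A13: {t3} {t7}
  A14: {t2,t5} {t7}
  A23: {t3} {t6}
  A24: {t2,t5} {t6}
  A34: {t6} {t7}
  A123: {t3}
  A124: {t2,t5}
  A134: {t7}
  A234: {t6}
C dims 12,12,4; δ0: rk 8, SNF 1^8; δ1: rk 4, SNF 1^4
Ȟ^0: (12−8)−0=4 ⇒ Z^4
Ȟ^1: (12−4)−8=0 ⇒ 0
Ȟ^2: (4−0)−4=0 ⇒ 0


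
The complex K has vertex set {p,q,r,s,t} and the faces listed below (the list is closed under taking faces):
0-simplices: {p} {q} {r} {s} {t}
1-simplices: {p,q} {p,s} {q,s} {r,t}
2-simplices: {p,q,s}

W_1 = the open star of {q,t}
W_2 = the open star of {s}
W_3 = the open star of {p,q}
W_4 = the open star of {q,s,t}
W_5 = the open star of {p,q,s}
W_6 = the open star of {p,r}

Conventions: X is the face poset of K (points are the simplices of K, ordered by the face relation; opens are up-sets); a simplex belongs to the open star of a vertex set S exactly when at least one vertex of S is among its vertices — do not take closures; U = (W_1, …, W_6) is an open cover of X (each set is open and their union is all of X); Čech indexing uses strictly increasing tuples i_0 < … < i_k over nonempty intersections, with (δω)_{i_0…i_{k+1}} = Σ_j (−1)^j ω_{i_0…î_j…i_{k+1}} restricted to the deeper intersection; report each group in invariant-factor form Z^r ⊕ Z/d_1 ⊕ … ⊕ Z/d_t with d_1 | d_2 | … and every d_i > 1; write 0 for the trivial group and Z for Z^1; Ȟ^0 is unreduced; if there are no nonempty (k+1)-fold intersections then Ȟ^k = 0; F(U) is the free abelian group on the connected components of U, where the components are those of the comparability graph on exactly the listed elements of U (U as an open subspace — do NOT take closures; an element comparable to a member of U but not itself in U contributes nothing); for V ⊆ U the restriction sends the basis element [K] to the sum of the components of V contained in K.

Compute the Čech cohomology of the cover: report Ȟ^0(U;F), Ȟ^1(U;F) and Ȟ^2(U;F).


Ȟ^0 = Z^2; Ȟ^1 = 0; Ȟ^2 = 0

nerve of the cover:
  W1={{q},{t},{p,q},{q,s},{r,t},{p,q,s}} W2={{s},{p,s},{q,s},{p,q,s}} W3={{p},{q},{p,q},{p,s},{q,s},{p,q,s}} W4={{q},{s},{t},{p,q},{p,s},{q,s},{r,t},{p,q,s}} W5={{p},{q},{s},{p,q},{p,s},{q,s},{p,q,s}} W6={{p},{r},{p,q},{p,s},{r,t},{p,q,s}}
  W12={{q,s},{p,q,s}} W13={{q},{p,q},{q,s},{p,q,s}} W14={{q},{t},{p,q},{q,s},{r,t},{p,q,s}} W15={{q},{p,q},{q,s},{p,q,s}} W16={{p,q},{r,t},{p,q,s}} W23={{p,s},{q,s},{p,q,s}} W24={{s},{p,s},{q,s},{p,q,s}} W25={{s},{p,s},{q,s},{p,q,s}} W26={{p,s},{p,q,s}} W34={{q},{p,q},{p,s},{q,s},{p,q,s}} W35={{p},{q},{p,q},{p,s},{q,s},{p,q,s}} W36={{p},{p,q},{p,s},{p,q,s}} W45={{q},{s},{p,q},{p,s},{q,s},{p,q,s}} W46={{p,q},{p,s},{r,t},{p,q,s}} W56={{p},{p,q},{p,s},{p,q,s}}
  W123={{q,s},{p,q,s}} W124={{q,s},{p,q,s}} W125={{q,s},{p,q,s}} W126={{p,q,s}} W134={{q},{p,q},{q,s},{p,q,s}} W135={{q},{p,q},{q,s},{p,q,s}} W136={{p,q},{p,q,s}} W145={{q},{p,q},{q,s},{p,q,s}} W146={{p,q},{r,t},{p,q,s}} W156={{p,q},{p,q,s}} W234={{p,s},{q,s},{p,q,s}} W235={{p,s},{q,s},{p,q,s}} W236={{p,s},{p,q,s}} W245={{s},{p,s},{q,s},{p,q,s}} W246={{p,s},{p,q,s}} W256={{p,s},{p,q,s}} W345={{q},{p,q},{p,s},{q,s},{p,q,s}} W346={{p,q},{p,s},{p,q,s}} W356={{p},{p,q},{p,s},{p,q,s}} W456={{p,q},{p,s},{p,q,s}}
  W1234={{q,s},{p,q,s}} W1235={{q,s},{p,q,s}} W1236={{p,q,s}} W1245={{q,s},{p,q,s}} W1246={{p,q,s}} W1256={{p,q,s}} W1345={{q},{p,q},{q,s},{p,q,s}} W1346={{p,q},{p,q,s}} W1356={{p,q},{p,q,s}} W1456={{p,q},{p,q,s}} W2345={{p,s},{q,s},{p,q,s}} W2346={{p,s},{p,q,s}} W2356={{p,s},{p,q,s}} W2456={{p,s},{p,q,s}} W3456={{p,q},{p,s},{p,q,s}}
  W12345={{q,s},{p,q,s}} W12346={{p,q,s}} W12356={{p,q,s}} W12456={{p,q,s}} W13456={{p,q},{p,q,s}} W23456={{p,s},{p,q,s}}
  W123456={{p,q,s}}
components per intersection:
  W1: {{q},{p,q},{q,s},{p,q,s}} {{t},{r,t}}
  W2: {{s},{p,s},{q,s},{p,q,s}}
  W3: {{p},{q},{p,q},{p,s},{q,s},{p,q,s}}
  W4: {{q},{s},{p,q},{p,s},{q,s},{p,q,s}} {{t},{r,t}}
  W5: {{p},{q},{s},{p,q},{p,s},{q,s},{p,q,s}}
  W6: {{p},{p,q},{p,s},{p,q,s}} {{r},{r,t}}
  W12: {{q,s},{p,q,s}}
  W13: {{q},{p,q},{q,s},{p,q,s}}
  W14: {{q},{p,q},{q,s},{p,q,s}} {{t},{r,t}}
  W15: {{q},{p,q},{q,s},{p,q,s}}
  W16: {{p,q},{p,q,s}} {{r,t}}
  W23: {{p,s},{q,s},{p,q,s}}
  W24: {{s},{p,s},{q,s},{p,q,s}}
  W25: {{s},{p,s},{q,s},{p,q,s}}
  W26: {{p,s},{p,q,s}}
  W34: {{q},{p,q},{p,s},{q,s},{p,q,s}}
  W35: {{p},{q},{p,q},{p,s},{q,s},{p,q,s}}
  W36: {{p},{p,q},{p,s},{p,q,s}}
  W45: {{q},{s},{p,q},{p,s},{q,s},{p,q,s}}
  W46: {{p,q},{p,s},{p,q,s}} {{r,t}}
  W56: {{p},{p,q},{p,s},{p,q,s}}
  W123: {{q,s},{p,q,s}}
  W124: {{q,s},{p,q,s}}
  W125: {{q,s},{p,q,s}}
  W126: {{p,q,s}}
  W134: {{q},{p,q},{q,s},{p,q,s}}
  W135: {{q},{p,q},{q,s},{p,q,s}}
  W136: {{p,q},{p,q,s}}
  W145: {{q},{p,q},{q,s},{p,q,s}}
  W146: {{p,q},{p,q,s}} {{r,t}}
  W156: {{p,q},{p,q,s}}
  W234: {{p,s},{q,s},{p,q,s}}
  W235: {{p,s},{q,s},{p,q,s}}
  W236: {{p,s},{p,q,s}}
  W245: {{s},{p,s},{q,s},{p,q,s}}
  W246: {{p,s},{p,q,s}}
  W256: {{p,s},{p,q,s}}
  W345: {{q},{p,q},{p,s},{q,s},{p,q,s}}
  W346: {{p,q},{p,s},{p,q,s}}
  W356: {{p},{p,q},{p,s},{p,q,s}}
  W456: {{p,q},{p,s},{p,q,s}}
  W1234: {{q,s},{p,q,s}}
  W1235: {{q,s},{p,q,s}}
  W1236: {{p,q,s}}
  W1245: {{q,s},{p,q,s}}
  W1246: {{p,q,s}}
  W1256: {{p,q,s}}
  W1345: {{q},{p,q},{q,s},{p,q,s}}
  W1346: {{p,q},{p,q,s}}
  W1356: {{p,q},{p,q,s}}
  W1456: {{p,q},{p,q,s}}
  W2345: {{p,s},{q,s},{p,q,s}}
  W2346: {{p,s},{p,q,s}}
  W2356: {{p,s},{p,q,s}}
  W2456: {{p,s},{p,q,s}}
  W3456: {{p,q},{p,s},{p,q,s}}
  W12345: {{q,s},{p,q,s}}
  W12346: {{p,q,s}}
  W12356: {{p,q,s}}
  W12456: {{p,q,s}}
  W13456: {{p,q},{p,q,s}}
  W23456: {{p,s},{p,q,s}}
  W123456: {{p,q,s}}
C dims 9,18,21,15; δ0: rk 7, SNF 1^7; δ1: rk 11, SNF 1^11; δ2: rk 10, SNF 1^10
Ȟ^0 = (9 − 7) − 0 = 2, so Ȟ^0 ≅ Z^2
Ȟ^1 = (18 − 11) − 7 = 0, so Ȟ^1 ≅ 0
Ȟ^2 = (21 − 10) − 11 = 0, so Ȟ^2 ≅ 0


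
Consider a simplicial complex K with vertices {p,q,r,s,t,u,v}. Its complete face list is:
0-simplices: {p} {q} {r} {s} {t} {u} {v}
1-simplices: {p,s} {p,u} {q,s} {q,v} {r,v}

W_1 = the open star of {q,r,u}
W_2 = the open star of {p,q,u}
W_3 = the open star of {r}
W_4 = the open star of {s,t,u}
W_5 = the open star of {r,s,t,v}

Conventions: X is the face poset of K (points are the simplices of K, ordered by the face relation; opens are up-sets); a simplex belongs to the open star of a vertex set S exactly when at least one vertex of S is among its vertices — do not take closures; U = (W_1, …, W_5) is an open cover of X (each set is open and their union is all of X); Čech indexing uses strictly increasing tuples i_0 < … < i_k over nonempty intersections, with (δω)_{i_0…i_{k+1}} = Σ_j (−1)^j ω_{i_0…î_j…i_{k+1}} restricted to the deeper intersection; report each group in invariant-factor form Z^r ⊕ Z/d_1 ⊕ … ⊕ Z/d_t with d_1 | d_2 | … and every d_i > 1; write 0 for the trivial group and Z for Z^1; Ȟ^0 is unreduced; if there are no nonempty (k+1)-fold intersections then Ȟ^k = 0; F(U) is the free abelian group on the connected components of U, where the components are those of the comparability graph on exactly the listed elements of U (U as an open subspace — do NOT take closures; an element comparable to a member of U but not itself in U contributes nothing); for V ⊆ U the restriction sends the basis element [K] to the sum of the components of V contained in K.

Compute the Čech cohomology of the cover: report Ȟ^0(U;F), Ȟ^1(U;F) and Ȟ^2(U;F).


Ȟ^0 ≅ Z^2, Ȟ^1 ≅ 0, Ȟ^2 ≅ 0

nonempty overlaps:
  W1={{q},{r},{u},{p,u},{q,s},{q,v},{r,v}} W2={{p},{q},{u},{p,s},{p,u},{q,s},{q,v}} W3={{r},{r,v}} W4={{s},{t},{u},{p,s},{p,u},{q,s}} W5={{r},{s},{t},{v},{p,s},{q,s},{q,v},{r,v}}
  W12={{q},{u},{p,u},{q,s},{q,v}} W13={{r},{r,v}} W14={{u},{p,u},{q,s}} W15={{r},{q,s},{q,v},{r,v}} W24={{u},{p,s},{p,u},{q,s}} W25={{p,s},{q,s},{q,v}} W35={{r},{r,v}} W45={{s},{t},{p,s},{q,s}}
  W124={{u},{p,u},{q,s}} W125={{q,s},{q,v}} W135={{r},{r,v}} W145={{q,s}} W245={{p,s},{q,s}}
  W1245={{q,s}}
components per intersection:
  W1: {{q},{q,s},{q,v}} {{r},{r,v}} {{u},{p,u}}
  W2: {{p},{u},{p,s},{p,u}} {{q},{q,s},{q,v}}
  W3: {{r},{r,v}}
  W4: {{s},{p,s},{q,s}} {{t}} {{u},{p,u}}
  W5: {{r},{v},{q,v},{r,v}} {{s},{p,s},{q,s}} {{t}}
  W12: {{q},{q,s},{q,v}} {{u},{p,u}}
  W13: {{r},{r,v}}
  W14: {{u},{p,u}} {{q,s}}
  W15: {{r},{r,v}} {{q,s}} {{q,v}}
  W24: {{u},{p,u}} {{p,s}} {{q,s}}
  W25: {{p,s}} {{q,s}} {{q,v}}
  W35: {{r},{r,v}}
  W45: {{s},{p,s},{q,s}} {{t}}
  W124: {{u},{p,u}} {{q,s}}
  W125: {{q,s}} {{q,v}}
  W135: {{r},{r,v}}
  W145: {{q,s}}
  W245: {{p,s}} {{q,s}}
  W1245: {{q,s}}
C dims 12,17,8,1; δ0: rk 10, SNF 1^10; δ1: rk 7, SNF 1^7; δ2: rk 1, SNF 1^1
degree 0: 12−10−0 = 2 → Ȟ^0 ≅ Z^2
degree 1: 17−7−10 = 0 → Ȟ^1 ≅ 0
degree 2: 8−1−7 = 0 → Ȟ^2 ≅ 0


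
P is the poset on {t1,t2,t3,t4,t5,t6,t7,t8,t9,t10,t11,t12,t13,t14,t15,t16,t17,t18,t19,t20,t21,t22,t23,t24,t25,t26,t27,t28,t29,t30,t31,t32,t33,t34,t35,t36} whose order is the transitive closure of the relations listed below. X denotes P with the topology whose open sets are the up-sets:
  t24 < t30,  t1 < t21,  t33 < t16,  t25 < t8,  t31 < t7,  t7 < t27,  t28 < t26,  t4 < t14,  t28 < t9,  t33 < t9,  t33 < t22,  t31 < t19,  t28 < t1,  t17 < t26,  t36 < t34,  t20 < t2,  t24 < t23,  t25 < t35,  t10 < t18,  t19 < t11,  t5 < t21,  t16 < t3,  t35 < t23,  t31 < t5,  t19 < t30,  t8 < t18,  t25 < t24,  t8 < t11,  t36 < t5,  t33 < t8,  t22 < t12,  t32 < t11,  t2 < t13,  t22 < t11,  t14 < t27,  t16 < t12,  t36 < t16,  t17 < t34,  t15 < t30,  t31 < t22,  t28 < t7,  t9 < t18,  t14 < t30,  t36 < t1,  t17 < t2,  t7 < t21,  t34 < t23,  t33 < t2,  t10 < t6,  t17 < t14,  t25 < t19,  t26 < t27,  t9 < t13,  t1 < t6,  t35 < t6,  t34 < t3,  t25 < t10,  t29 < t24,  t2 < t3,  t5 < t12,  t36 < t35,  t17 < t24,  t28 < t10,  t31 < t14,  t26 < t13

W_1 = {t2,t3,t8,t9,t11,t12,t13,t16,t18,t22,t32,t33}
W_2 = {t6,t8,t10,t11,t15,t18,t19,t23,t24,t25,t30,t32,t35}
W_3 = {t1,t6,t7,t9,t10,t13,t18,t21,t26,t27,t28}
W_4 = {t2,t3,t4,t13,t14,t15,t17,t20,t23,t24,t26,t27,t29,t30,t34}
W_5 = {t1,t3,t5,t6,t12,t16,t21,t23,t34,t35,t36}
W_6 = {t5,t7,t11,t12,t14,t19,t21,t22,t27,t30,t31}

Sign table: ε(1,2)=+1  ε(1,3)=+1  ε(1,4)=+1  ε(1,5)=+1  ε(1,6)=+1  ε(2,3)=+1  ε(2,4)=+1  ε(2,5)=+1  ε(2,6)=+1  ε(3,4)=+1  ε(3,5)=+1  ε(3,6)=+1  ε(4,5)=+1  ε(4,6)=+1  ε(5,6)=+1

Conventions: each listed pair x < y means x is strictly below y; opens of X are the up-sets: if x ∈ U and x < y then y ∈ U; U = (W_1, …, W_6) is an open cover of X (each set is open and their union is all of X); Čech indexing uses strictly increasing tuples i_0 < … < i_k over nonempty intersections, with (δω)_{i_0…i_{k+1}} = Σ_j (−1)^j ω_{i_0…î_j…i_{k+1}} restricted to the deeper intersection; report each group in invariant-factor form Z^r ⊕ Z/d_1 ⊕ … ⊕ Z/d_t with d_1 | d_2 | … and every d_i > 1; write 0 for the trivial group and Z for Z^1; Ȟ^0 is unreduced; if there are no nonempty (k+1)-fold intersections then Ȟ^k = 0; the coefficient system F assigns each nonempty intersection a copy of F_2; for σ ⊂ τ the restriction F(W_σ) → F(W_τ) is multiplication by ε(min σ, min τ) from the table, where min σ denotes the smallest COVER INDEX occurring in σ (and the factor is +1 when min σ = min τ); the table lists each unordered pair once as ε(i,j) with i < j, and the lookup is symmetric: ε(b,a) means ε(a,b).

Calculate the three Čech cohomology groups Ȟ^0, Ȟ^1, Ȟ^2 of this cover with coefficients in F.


intersection data:
  W12={t8,t11,t18,t32} W13={t9,t13,t18} W14={t2,t3,t13} W15={t3,t12,t16} W16={t11,t12,t22} W23={t6,t10,t18} W24={t15,t23,t24,t30} W25={t6,t23,t35} W26={t11,t19,t30} W34={t13,t26,t27} W35={t1,t6,t21} W36={t7,t21,t27} W45={t3,t23,t34} W46={t14,t27,t30} W56={t5,t12,t21}
  W123={t18} W126={t11} W134={t13} W145={t3} W156={t12} W235={t6} W245={t23} W246={t30} W346={t27} W356={t21}
C dims 6,15,10; δ0: rk_F2 5; δ1: rk_F2 9
Ȟ^0 = (6 − 5) − 0 = 1, so Ȟ^0 ≅ Z/2
Ȟ^1 = (15 − 9) − 5 = 1, so Ȟ^1 ≅ Z/2
Ȟ^2 = (10 − 0) − 9 = 1, so Ȟ^2 ≅ Z/2

Ȟ^0 ≅ Z/2,  Ȟ^1 ≅ Z/2,  Ȟ^2 ≅ Z/2


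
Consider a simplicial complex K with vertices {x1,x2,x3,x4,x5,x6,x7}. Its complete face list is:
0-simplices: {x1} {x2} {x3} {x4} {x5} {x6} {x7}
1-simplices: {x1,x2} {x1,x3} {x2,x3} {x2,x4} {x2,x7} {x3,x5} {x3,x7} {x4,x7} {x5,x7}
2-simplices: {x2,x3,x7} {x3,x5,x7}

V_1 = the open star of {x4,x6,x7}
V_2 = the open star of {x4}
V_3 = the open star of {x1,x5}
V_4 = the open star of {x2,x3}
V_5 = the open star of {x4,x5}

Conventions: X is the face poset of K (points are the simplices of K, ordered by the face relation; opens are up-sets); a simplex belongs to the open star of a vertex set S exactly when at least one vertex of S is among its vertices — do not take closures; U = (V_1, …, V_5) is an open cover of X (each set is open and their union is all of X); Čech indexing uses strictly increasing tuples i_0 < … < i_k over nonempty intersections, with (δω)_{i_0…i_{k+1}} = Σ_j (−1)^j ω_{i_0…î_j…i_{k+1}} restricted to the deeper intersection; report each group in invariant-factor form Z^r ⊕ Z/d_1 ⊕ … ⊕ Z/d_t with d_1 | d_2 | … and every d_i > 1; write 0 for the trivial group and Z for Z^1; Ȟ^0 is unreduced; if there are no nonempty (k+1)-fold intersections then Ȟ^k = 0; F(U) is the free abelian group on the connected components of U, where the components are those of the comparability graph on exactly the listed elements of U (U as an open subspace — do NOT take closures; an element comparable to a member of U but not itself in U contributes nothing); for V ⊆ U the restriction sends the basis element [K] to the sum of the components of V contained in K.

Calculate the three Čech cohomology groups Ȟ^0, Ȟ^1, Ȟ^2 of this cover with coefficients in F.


nerve of the cover:
  V1={{x4},{x6},{x7},{x2,x4},{x2,x7},{x3,x7},{x4,x7},{x5,x7},{x2,x3,x7},{x3,x5,x7}} V2={{x4},{x2,x4},{x4,x7}} V3={{x1},{x5},{x1,x2},{x1,x3},{x3,x5},{x5,x7},{x3,x5,x7}} V4={{x2},{x3},{x1,x2},{x1,x3},{x2,x3},{x2,x4},{x2,x7},{x3,x5},{x3,x7},{x2,x3,x7},{x3,x5,x7}} V5={{x4},{x5},{x2,x4},{x3,x5},{x4,x7},{x5,x7},{x3,x5,x7}}
  V12={{x4},{x2,x4},{x4,x7}} V13={{x5,x7},{x3,x5,x7}} V14={{x2,x4},{x2,x7},{x3,x7},{x2,x3,x7},{x3,x5,x7}} V15={{x4},{x2,x4},{x4,x7},{x5,x7},{x3,x5,x7}} V24={{x2,x4}} V25={{x4},{x2,x4},{x4,x7}} V34={{x1,x2},{x1,x3},{x3,x5},{x3,x5,x7}} V35={{x5},{x3,x5},{x5,x7},{x3,x5,x7}} V45={{x2,x4},{x3,x5},{x3,x5,x7}}
  V124={{x2,x4}} V125={{x4},{x2,x4},{x4,x7}} V134={{x3,x5,x7}} V135={{x5,x7},{x3,x5,x7}} V145={{x2,x4},{x3,x5,x7}} V245={{x2,x4}} V345={{x3,x5},{x3,x5,x7}}
  V1245={{x2,x4}} V1345={{x3,x5,x7}}
components per intersection:
  V1: {{x4},{x7},{x2,x4},{x2,x7},{x3,x7},{x4,x7},{x5,x7},{x2,x3,x7},{x3,x5,x7}} {{x6}}
  V2: {{x4},{x2,x4},{x4,x7}}
  V3: {{x1},{x1,x2},{x1,x3}} {{x5},{x3,x5},{x5,x7},{x3,x5,x7}}
  V4: {{x2},{x3},{x1,x2},{x1,x3},{x2,x3},{x2,x4},{x2,x7},{x3,x5},{x3,x7},{x2,x3,x7},{x3,x5,x7}}
  V5: {{x4},{x2,x4},{x4,x7}} {{x5},{x3,x5},{x5,x7},{x3,x5,x7}}
  V12: {{x4},{x2,x4},{x4,x7}}
  V13: {{x5,x7},{x3,x5,x7}}
  V14: {{x2,x4}} {{x2,x7},{x3,x7},{x2,x3,x7},{x3,x5,x7}}
  V15: {{x4},{x2,x4},{x4,x7}} {{x5,x7},{x3,x5,x7}}
  V24: {{x2,x4}}
  V25: {{x4},{x2,x4},{x4,x7}}
  V34: {{x1,x2}} {{x1,x3}} {{x3,x5},{x3,x5,x7}}
  V35: {{x5},{x3,x5},{x5,x7},{x3,x5,x7}}
  V45: {{x2,x4}} {{x3,x5},{x3,x5,x7}}
  V124: {{x2,x4}}
  V125: {{x4},{x2,x4},{x4,x7}}
  V134: {{x3,x5,x7}}
  V135: {{x5,x7},{x3,x5,x7}}
  V145: {{x2,x4}} {{x3,x5,x7}}
  V245: {{x2,x4}}
  V345: {{x3,x5},{x3,x5,x7}}
  V1245: {{x2,x4}}
  V1345: {{x3,x5,x7}}
C dims 8,14,8,2; δ0: rk 6, SNF 1^6; δ1: rk 6, SNF 1^6; δ2: rk 2, SNF 1^2
Ȟ^0 = (8 − 6) − 0 = 2, so Ȟ^0 ≅ Z^2
Ȟ^1 = (14 − 6) − 6 = 2, so Ȟ^1 ≅ Z^2
Ȟ^2 = (8 − 2) − 6 = 0, so Ȟ^2 ≅ 0

Ȟ^0 ≅ Z^2, Ȟ^1 ≅ Z^2, Ȟ^2 ≅ 0


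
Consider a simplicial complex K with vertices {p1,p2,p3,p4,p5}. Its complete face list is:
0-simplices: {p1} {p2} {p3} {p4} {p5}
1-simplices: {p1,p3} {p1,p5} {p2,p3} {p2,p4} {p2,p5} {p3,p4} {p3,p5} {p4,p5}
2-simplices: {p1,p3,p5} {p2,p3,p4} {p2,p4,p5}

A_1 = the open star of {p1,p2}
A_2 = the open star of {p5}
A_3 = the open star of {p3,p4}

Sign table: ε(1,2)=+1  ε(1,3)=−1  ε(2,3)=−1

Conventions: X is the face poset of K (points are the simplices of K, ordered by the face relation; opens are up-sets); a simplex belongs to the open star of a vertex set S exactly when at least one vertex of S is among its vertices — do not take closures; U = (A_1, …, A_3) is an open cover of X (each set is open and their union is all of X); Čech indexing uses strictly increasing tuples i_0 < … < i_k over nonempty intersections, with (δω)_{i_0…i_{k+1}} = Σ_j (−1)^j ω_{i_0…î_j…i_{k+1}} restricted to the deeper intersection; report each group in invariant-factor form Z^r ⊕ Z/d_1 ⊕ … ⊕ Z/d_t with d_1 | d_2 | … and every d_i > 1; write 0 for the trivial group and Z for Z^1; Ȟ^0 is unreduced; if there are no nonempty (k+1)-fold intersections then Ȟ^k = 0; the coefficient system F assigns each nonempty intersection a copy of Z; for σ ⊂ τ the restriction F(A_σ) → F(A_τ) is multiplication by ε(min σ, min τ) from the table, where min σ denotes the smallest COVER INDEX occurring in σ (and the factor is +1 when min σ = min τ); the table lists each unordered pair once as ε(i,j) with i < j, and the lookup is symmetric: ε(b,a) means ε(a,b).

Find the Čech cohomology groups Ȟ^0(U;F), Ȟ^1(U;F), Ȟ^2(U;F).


Ȟ^0 ≅ Z; Ȟ^1 ≅ 0; Ȟ^2 ≅ 0

nerve of the cover:
  A1={{p1},{p2},{p1,p3},{p1,p5},{p2,p3},{p2,p4},{p2,p5},{p1,p3,p5},{p2,p3,p4},{p2,p4,p5}} A2={{p5},{p1,p5},{p2,p5},{p3,p5},{p4,p5},{p1,p3,p5},{p2,p4,p5}} A3={{p3},{p4},{p1,p3},{p2,p3},{p2,p4},{p3,p4},{p3,p5},{p4,p5},{p1,p3,p5},{p2,p3,p4},{p2,p4,p5}}
  A12={{p1,p5},{p2,p5},{p1,p3,p5},{p2,p4,p5}} A13={{p1,p3},{p2,p3},{p2,p4},{p1,p3,p5},{p2,p3,p4},{p2,p4,p5}} A23={{p3,p5},{p4,p5},{p1,p3,p5},{p2,p4,p5}}
  A123={{p1,p3,p5},{p2,p4,p5}}
C dims 3,3,1; δ0: rk 2, SNF 1^2; δ1: rk 1, SNF 1^1
Ȟ^0 = (3 − 2) − 0 = 1, so Ȟ^0 ≅ Z
Ȟ^1 = (3 − 1) − 2 = 0, so Ȟ^1 ≅ 0
Ȟ^2 = (1 − 0) − 1 = 0, so Ȟ^2 ≅ 0


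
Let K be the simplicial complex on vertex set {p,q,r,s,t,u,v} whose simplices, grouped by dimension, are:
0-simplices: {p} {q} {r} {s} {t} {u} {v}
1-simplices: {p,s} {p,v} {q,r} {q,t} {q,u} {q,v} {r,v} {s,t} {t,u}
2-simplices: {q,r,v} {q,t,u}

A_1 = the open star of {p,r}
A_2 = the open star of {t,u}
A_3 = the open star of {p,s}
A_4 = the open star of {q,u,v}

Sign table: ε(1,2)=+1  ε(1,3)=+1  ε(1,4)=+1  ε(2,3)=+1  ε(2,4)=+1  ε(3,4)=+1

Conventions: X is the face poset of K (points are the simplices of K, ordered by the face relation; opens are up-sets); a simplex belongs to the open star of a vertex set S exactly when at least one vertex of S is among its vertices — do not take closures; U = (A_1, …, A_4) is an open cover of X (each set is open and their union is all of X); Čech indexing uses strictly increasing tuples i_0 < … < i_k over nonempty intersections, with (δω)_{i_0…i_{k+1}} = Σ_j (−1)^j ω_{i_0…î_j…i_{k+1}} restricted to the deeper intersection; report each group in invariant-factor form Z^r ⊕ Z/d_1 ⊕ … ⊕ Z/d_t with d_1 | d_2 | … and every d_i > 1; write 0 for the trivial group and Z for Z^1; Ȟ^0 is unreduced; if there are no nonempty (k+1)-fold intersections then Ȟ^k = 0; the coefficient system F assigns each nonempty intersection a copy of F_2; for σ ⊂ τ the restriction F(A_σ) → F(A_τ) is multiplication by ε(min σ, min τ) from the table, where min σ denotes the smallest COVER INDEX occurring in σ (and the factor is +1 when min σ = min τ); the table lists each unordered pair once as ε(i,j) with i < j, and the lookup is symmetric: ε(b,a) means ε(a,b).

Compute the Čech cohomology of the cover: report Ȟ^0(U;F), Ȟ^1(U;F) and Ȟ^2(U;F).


Ȟ^0 = Z/2,  Ȟ^1 = Z/2,  Ȟ^2 = 0

nonempty intersections:
  A1={{p},{r},{p,s},{p,v},{q,r},{r,v},{q,r,v}} A2={{t},{u},{q,t},{q,u},{s,t},{t,u},{q,t,u}} A3={{p},{s},{p,s},{p,v},{s,t}} A4={{q},{u},{v},{p,v},{q,r},{q,t},{q,u},{q,v},{r,v},{t,u},{q,r,v},{q,t,u}}
  A13={{p},{p,s},{p,v}} A14={{p,v},{q,r},{r,v},{q,r,v}} A23={{s,t}} A24={{u},{q,t},{q,u},{t,u},{q,t,u}} A34={{p,v}}
  A134={{p,v}}
C dims 4,5,1; δ0: rk_F2 3; δ1: rk_F2 1
Ȟ^0: (4−3)−0=1 ⇒ Z/2
Ȟ^1: (5−1)−3=1 ⇒ Z/2
Ȟ^2: (1−0)−1=0 ⇒ 0


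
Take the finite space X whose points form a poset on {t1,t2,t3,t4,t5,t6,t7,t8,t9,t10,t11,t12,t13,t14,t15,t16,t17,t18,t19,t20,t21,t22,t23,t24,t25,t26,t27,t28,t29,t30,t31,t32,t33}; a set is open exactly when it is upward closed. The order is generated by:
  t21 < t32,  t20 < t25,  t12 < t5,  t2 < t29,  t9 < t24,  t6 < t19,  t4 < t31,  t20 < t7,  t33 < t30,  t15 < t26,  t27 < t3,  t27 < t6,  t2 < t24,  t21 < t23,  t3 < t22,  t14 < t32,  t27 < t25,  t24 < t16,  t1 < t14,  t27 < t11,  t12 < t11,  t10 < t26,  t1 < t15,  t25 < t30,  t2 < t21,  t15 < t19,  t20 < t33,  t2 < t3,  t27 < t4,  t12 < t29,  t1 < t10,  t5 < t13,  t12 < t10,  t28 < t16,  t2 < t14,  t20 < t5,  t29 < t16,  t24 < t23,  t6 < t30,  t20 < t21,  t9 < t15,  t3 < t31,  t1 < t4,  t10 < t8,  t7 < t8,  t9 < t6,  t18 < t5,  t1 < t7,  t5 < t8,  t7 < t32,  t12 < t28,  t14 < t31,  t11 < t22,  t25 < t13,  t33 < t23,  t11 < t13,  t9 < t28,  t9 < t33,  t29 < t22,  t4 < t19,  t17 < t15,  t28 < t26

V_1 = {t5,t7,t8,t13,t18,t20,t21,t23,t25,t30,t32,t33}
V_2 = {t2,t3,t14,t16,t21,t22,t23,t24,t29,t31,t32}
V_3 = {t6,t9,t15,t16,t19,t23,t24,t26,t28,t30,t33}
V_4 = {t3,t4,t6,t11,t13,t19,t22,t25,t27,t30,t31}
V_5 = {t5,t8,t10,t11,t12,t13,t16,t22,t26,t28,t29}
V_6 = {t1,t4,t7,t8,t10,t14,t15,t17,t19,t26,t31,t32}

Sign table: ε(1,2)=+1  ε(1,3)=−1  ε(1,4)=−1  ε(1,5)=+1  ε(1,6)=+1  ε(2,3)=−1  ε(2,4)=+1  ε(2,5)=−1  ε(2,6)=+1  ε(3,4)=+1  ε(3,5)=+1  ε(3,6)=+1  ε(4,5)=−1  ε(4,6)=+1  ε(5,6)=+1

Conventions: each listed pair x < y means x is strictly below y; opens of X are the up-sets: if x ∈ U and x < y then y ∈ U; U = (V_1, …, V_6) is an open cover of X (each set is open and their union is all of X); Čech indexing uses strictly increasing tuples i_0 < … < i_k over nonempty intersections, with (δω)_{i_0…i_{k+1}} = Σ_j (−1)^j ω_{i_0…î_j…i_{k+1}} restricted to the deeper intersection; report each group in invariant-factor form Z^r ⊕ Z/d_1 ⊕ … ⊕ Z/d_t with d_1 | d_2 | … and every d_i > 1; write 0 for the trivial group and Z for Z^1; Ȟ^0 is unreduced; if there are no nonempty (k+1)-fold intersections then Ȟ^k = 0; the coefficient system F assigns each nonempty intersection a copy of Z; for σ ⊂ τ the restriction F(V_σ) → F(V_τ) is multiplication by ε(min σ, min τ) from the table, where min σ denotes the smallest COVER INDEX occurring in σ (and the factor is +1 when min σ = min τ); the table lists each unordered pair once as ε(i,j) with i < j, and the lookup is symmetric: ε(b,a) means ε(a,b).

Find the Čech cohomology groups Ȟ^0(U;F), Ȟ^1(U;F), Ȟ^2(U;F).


nerve of the cover:
  V12={t21,t23,t32} V13={t23,t30,t33} V14={t13,t25,t30} V15={t5,t8,t13} V16={t7,t8,t32} V23={t16,t23,t24} V24={t3,t22,t31} V25={t16,t22,t29} V26={t14,t31,t32} V34={t6,t19,t30} V35={t16,t26,t28} V36={t15,t19,t26} V45={t11,t13,t22} V46={t4,t19,t31} V56={t8,t10,t26}
  V123={t23} V126={t32} V134={t30} V145={t13} V156={t8} V235={t16} V245={t22} V246={t31} V346={t19} V356={t26}
C dims 6,15,10; δ0: rk 6, SNF 1^5·2; δ1: rk 9, SNF 1^9
Ȟ^0 = (6 − 6) − 0 = 0, so Ȟ^0 ≅ 0
Ȟ^1 = (15 − 9) − 6 = 0 plus torsion [2], so Ȟ^1 ≅ Z/2
Ȟ^2 = (10 − 0) − 9 = 1, so Ȟ^2 ≅ Z

Ȟ^0(U;F) ≅ 0; Ȟ^1(U;F) ≅ Z/2; Ȟ^2(U;F) ≅ Z


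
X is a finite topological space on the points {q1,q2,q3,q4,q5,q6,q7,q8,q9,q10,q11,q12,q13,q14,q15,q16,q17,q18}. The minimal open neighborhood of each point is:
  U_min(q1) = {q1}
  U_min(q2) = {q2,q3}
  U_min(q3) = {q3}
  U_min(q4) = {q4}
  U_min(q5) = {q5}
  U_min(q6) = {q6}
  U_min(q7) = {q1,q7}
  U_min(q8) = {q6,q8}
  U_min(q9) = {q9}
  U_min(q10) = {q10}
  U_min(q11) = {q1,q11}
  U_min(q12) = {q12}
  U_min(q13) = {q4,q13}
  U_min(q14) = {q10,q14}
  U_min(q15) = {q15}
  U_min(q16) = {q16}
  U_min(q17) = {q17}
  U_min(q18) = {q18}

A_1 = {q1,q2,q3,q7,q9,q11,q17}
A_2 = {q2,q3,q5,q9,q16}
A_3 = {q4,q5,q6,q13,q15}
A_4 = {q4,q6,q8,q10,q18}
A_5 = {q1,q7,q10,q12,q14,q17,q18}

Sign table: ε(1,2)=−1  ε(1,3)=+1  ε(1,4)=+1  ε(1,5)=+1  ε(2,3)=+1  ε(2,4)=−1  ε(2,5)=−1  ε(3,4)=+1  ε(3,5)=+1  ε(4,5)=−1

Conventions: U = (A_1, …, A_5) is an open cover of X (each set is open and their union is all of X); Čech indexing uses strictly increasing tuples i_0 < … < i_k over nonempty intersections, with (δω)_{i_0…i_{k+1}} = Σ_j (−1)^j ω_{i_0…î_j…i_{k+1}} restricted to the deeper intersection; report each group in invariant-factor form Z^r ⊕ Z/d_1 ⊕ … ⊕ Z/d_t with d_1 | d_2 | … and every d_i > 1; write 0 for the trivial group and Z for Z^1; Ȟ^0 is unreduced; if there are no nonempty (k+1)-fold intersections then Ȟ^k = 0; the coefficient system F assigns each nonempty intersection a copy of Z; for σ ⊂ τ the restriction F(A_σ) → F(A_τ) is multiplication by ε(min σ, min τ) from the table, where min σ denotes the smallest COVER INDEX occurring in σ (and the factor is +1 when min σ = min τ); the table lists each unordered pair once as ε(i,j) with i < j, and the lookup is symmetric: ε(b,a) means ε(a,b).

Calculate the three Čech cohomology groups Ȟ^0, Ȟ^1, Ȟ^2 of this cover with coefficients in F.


nonempty intersections:
  A12={q2,q3,q9} A15={q1,q7,q17} A23={q5} A34={q4,q6} A45={q10,q18}
C dims 5,5; δ0: rk 4, SNF 1^4
Ȟ^0: (5−4)−0=1 ⇒ Z
Ȟ^1: (5−0)−4=1 ⇒ Z
Ȟ^2: (0−0)−0=0 ⇒ 0

Ȟ^0 = Z, Ȟ^1 = Z, Ȟ^2 = 0


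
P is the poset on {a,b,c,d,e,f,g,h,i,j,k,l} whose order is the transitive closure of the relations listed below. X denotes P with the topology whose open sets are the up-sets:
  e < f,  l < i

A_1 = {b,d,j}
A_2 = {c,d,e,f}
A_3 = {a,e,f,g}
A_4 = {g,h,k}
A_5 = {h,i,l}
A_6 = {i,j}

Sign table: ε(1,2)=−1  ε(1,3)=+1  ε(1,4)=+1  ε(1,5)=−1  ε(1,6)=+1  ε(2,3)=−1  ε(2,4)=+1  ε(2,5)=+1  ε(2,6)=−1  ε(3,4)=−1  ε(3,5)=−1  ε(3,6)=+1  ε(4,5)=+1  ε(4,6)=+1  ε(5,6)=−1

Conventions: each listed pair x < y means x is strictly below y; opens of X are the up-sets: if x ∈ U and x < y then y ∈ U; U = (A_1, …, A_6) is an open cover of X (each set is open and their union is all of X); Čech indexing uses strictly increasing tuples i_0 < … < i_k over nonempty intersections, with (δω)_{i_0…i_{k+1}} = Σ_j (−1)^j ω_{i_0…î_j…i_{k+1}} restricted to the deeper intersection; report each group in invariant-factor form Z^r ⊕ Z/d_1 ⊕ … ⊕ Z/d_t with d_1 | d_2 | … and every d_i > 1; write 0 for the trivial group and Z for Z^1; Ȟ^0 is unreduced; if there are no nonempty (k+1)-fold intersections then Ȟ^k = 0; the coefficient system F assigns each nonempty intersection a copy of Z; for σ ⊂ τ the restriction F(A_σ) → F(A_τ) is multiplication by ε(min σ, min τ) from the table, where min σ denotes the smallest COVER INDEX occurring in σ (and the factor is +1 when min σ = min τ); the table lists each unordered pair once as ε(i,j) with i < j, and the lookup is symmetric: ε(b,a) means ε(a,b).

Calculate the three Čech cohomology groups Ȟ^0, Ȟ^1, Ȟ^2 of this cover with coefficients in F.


Ȟ^0 = Z,  Ȟ^1 = Z,  Ȟ^2 = 0

nonempty overlaps:
  A12={d} A16={j} A23={e,f} A34={g} A45={h} A56={i}
C dims 6,6; δ0: rk 5, SNF 1^5
degree 0: 6−5−0 = 1 → Ȟ^0 ≅ Z
degree 1: 6−0−5 = 1 → Ȟ^1 ≅ Z
degree 2: 0−0−0 = 0 → Ȟ^2 ≅ 0


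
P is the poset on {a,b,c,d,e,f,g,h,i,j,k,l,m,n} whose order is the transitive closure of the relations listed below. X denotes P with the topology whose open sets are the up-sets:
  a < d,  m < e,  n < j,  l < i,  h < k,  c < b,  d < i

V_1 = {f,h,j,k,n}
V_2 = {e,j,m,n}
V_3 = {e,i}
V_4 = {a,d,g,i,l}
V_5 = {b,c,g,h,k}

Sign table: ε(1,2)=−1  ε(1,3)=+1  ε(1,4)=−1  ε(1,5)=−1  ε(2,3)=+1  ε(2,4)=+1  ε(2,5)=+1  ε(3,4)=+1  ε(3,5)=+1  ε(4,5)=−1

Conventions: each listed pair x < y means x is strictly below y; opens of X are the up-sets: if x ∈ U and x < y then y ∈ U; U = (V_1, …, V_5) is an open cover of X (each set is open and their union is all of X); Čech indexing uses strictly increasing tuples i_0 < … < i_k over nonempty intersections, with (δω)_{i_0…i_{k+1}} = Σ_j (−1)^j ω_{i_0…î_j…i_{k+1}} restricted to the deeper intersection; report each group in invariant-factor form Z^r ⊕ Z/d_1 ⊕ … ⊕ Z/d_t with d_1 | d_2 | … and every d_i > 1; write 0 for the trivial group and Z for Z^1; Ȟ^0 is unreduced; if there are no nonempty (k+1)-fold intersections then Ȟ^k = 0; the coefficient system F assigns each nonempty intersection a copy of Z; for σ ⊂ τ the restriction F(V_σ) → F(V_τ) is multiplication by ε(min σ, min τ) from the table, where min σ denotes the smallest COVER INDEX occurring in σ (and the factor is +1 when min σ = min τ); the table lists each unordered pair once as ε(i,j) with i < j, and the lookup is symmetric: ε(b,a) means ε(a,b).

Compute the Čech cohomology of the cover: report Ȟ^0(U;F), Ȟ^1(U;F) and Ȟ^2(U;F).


nerve simplices:
  V12={j,n} V15={h,k} V23={e} V34={i} V45={g}
C dims 5,5; δ0: rk 5, SNF 1^4·2
degree 0: 5−5−0 = 0 → Ȟ^0 ≅ 0
degree 1: 5−0−5 = 0 plus torsion [2] → Ȟ^1 ≅ Z/2
degree 2: 0−0−0 = 0 → Ȟ^2 ≅ 0

Ȟ^0 ≅ 0; Ȟ^1 ≅ Z/2; Ȟ^2 ≅ 0


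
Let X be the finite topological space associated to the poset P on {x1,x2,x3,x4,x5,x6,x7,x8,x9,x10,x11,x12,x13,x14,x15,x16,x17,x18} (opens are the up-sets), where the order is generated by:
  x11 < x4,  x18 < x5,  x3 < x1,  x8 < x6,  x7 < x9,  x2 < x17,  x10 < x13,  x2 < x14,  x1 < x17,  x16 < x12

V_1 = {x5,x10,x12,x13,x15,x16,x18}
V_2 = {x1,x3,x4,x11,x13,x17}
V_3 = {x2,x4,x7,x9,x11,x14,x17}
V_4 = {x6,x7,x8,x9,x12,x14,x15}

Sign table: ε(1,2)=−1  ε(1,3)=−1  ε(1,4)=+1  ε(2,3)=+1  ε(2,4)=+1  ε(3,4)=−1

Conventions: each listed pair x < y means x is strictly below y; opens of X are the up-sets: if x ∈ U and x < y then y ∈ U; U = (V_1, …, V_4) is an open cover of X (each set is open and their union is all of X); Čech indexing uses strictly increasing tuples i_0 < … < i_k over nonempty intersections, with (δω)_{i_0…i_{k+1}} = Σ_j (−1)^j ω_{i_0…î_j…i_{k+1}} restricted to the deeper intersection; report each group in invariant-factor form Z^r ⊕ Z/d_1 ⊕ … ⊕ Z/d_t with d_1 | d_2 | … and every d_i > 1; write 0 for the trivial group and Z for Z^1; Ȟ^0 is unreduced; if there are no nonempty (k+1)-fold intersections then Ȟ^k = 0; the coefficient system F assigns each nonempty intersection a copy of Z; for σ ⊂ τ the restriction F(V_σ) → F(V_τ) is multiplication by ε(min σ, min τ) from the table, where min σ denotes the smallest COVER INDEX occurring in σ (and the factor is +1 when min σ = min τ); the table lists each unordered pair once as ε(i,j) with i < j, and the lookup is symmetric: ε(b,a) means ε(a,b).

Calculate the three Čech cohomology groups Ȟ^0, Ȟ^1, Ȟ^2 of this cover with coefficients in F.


nerve simplices:
  V12={x13} V14={x12,x15} V23={x4,x11,x17} V34={x7,x9,x14}
C dims 4,4; δ0: rk 3, SNF 1^3
degree 0: 4−3−0 = 1 → Ȟ^0 ≅ Z
degree 1: 4−0−3 = 1 → Ȟ^1 ≅ Z
degree 2: 0−0−0 = 0 → Ȟ^2 ≅ 0

Ȟ^0 = Z; Ȟ^1 = Z; Ȟ^2 = 0


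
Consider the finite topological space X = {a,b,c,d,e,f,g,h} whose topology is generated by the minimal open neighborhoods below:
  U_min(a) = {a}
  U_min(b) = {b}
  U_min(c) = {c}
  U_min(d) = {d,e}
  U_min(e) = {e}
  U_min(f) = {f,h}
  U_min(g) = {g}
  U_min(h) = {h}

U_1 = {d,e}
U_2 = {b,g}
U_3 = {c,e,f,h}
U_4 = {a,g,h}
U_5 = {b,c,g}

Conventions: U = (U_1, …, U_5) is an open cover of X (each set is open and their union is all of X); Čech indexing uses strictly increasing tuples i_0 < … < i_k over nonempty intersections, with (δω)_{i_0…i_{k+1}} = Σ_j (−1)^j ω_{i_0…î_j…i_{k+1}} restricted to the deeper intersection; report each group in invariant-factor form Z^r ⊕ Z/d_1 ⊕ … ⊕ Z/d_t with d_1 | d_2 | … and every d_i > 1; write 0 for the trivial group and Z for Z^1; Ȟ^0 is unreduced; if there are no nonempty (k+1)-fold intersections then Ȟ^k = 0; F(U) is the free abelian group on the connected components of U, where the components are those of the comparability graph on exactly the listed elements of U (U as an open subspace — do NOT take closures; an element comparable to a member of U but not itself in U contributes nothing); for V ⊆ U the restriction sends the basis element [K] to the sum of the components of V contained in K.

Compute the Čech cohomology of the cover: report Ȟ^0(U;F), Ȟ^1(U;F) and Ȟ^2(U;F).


cover nerve:
  U13={e} U24={g} U25={b,g} U34={h} U35={c} U45={g}
  U245={g}
components per intersection:
  U1: {d,e}
  U2: {b} {g}
  U3: {c} {e} {f,h}
  U4: {a} {g} {h}
  U5: {b} {c} {g}
  U13: {e}
  U24: {g}
  U25: {b} {g}
  U34: {h}
  U35: {c}
  U45: {g}
  U245: {g}
C dims 12,7,1; δ0: rk 6, SNF 1^6; δ1: rk 1, SNF 1^1
Ȟ^0: (12−6)−0=6 ⇒ Z^6
Ȟ^1: (7−1)−6=0 ⇒ 0
Ȟ^2: (1−0)−1=0 ⇒ 0

Ȟ^0 ≅ Z^6, Ȟ^1 ≅ 0 and Ȟ^2 ≅ 0
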